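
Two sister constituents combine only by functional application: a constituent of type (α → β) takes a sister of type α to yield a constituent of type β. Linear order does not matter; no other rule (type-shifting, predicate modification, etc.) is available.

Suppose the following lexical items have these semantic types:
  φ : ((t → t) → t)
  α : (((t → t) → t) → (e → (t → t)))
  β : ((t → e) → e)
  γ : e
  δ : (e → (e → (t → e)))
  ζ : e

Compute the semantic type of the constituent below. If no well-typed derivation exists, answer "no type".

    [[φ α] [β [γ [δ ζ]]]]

At [φ α], α : (((t → t) → t) → (e → (t → t))) takes φ : ((t → t) → t), giving (e → (t → t)).
At [δ ζ], δ : (e → (e → (t → e))) takes ζ : e, giving (e → (t → e)).
At [γ [δ ζ]], [δ ζ] : (e → (t → e)) takes γ : e, giving (t → e).
At [β [γ [δ ζ]]], β : ((t → e) → e) takes [γ [δ ζ]] : (t → e), giving e.
At [[φ α] [β [γ [δ ζ]]]], [φ α] : (e → (t → t)) takes [β [γ [δ ζ]]] : e, giving (t → t).

(t → t)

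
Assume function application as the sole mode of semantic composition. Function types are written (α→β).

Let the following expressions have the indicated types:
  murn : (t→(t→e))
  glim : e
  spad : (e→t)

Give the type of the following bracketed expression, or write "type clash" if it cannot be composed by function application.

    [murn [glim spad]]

[glim spad]: (e→t) applied to e yields t.
[murn [glim spad]]: (t→(t→e)) applied to t yields (t→e).

(t→e)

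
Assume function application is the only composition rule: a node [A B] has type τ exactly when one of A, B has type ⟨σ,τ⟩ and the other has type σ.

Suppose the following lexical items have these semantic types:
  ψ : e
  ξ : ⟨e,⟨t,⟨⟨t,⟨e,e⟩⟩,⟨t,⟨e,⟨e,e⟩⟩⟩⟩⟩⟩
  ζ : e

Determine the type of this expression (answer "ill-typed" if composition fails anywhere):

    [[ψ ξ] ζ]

ill-typed

[ψ ξ]: ξ is ⟨e,⟨t,⟨⟨t,⟨e,e⟩⟩,⟨t,⟨e,⟨e,e⟩⟩⟩⟩⟩⟩, ψ is e; result ⟨t,⟨⟨t,⟨e,e⟩⟩,⟨t,⟨e,⟨e,e⟩⟩⟩⟩⟩.
At [[ψ ξ] ζ]: neither ⟨t,⟨⟨t,⟨e,e⟩⟩,⟨t,⟨e,⟨e,e⟩⟩⟩⟩⟩ nor e can take the other as argument; the node is ill-typed.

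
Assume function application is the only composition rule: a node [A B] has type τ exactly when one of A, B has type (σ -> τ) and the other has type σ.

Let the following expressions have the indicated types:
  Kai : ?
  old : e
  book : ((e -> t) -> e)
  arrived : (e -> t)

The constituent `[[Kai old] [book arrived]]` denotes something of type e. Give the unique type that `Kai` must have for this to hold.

At [[Kai old] [book arrived]] (required: e): [book arrived] is e, which is not a function with range e; hence [Kai old] is the functor — type (e -> e).
At [Kai old] (required: (e -> e)): old is e, which is not a function with range (e -> e); hence Kai is the functor — type (e -> (e -> e)).

(e -> (e -> e))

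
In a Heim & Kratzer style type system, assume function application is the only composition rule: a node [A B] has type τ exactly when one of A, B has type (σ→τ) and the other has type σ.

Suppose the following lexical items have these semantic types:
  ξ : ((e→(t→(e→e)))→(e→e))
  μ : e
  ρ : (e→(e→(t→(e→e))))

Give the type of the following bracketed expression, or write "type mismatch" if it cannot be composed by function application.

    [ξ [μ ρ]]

(e→e)

At [μ ρ], ρ : (e→(e→(t→(e→e)))) takes μ : e, giving (e→(t→(e→e))).
At [ξ [μ ρ]], ξ : ((e→(t→(e→e)))→(e→e)) takes [μ ρ] : (e→(t→(e→e))), giving (e→e).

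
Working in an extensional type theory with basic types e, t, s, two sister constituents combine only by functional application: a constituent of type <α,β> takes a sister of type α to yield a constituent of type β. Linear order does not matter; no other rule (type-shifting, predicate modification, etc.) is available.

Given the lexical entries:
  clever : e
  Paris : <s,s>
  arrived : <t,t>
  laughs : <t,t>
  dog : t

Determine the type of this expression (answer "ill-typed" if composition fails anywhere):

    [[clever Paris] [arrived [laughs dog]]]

ill-typed

[clever Paris]: e and <s,s> cannot combine by function application — type clash.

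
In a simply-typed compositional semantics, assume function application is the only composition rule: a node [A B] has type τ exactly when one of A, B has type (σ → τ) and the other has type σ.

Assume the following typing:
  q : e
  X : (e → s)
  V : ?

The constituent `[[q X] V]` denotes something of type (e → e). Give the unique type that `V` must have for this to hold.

(s → (e → e))

[[q X] V] must have type (e → e). The sister [q X] has type s; that is not a function onto (e → e), so V must be the functor, of type (s → (e → e)).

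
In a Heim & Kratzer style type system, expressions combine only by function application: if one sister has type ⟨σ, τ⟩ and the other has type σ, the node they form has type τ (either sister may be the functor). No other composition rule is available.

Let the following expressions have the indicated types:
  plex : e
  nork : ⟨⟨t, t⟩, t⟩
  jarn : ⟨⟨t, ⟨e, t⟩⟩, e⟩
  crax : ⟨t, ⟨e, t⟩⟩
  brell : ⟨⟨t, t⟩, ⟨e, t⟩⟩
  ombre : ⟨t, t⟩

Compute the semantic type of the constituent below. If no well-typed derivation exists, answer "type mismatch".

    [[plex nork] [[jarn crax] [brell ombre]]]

[plex nork]: e with ⟨⟨t, t⟩, t⟩ — neither is a function whose domain matches the other; composition fails here.

type mismatch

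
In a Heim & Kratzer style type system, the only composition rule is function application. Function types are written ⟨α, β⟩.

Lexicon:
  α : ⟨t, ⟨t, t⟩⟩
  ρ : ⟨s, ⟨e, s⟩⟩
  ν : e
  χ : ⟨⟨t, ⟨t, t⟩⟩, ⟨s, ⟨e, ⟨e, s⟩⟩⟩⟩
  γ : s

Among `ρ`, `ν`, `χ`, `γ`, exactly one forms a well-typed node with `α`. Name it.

χ

ρ : ⟨s, ⟨e, s⟩⟩ — no; α wants t, and ρ wants s.
ν : e — no; α wants t, and ν wants nothing (atomic).
χ — combines: χ : ⟨⟨t, ⟨t, t⟩⟩, ⟨s, ⟨e, ⟨e, s⟩⟩⟩⟩ takes α : ⟨t, ⟨t, t⟩⟩ as argument, giving ⟨s, ⟨e, ⟨e, s⟩⟩⟩.
γ : s — no; α wants t, and γ wants nothing (atomic).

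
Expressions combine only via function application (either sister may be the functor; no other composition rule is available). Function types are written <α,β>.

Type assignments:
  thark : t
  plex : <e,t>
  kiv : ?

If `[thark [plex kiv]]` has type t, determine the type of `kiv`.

[thark [plex kiv]] must have type t. The sister thark has type t; that is not a function onto t, so [plex kiv] must be the functor, of type <t,t>.
[plex kiv] must have type <t,t>. The sister plex has type <e,t>; that is not a function onto <t,t>, so kiv must be the functor, of type <<e,t>,<t,t>>.

<<e,t>,<t,t>>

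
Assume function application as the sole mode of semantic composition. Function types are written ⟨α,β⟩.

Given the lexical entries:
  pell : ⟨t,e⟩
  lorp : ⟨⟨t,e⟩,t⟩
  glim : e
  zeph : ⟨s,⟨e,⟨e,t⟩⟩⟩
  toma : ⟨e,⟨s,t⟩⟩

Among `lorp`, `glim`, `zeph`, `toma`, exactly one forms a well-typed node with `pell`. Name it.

lorp

lorp — combines: lorp : ⟨⟨t,e⟩,t⟩ takes pell : ⟨t,e⟩ as argument, giving t.
glim : e — neither side's domain matches the other.
zeph : ⟨s,⟨e,⟨e,t⟩⟩⟩ — neither side's domain matches the other.
toma : ⟨e,⟨s,t⟩⟩ — neither side's domain matches the other.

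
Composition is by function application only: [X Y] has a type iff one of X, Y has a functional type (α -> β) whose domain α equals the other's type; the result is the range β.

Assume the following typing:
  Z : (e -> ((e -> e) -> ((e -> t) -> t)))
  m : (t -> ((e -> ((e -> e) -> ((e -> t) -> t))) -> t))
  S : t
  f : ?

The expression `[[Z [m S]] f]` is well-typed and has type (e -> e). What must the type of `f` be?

[[Z [m S]] f] is required to be (e -> e). [Z [m S]] : t cannot yield (e -> e) as functor, so f : (t -> (e -> e)).

(t -> (e -> e))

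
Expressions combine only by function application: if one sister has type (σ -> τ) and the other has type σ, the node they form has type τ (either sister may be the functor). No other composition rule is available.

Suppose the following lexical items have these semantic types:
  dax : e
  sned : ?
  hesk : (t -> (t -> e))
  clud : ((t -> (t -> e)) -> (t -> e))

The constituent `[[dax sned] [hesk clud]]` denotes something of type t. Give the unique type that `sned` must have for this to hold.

(e -> ((t -> e) -> t))

[[dax sned] [hesk clud]] is required to be t. [hesk clud] : (t -> e) cannot yield t as functor, so [dax sned] : ((t -> e) -> t).
[dax sned] is required to be ((t -> e) -> t). dax : e cannot yield ((t -> e) -> t) as functor, so sned : (e -> ((t -> e) -> t)).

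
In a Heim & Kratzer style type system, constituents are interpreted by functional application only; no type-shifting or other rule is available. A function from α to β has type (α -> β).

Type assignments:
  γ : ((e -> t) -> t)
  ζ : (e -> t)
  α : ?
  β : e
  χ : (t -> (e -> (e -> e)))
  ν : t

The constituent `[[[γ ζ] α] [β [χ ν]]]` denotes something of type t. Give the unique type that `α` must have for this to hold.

(t -> ((e -> e) -> t))

[[[γ ζ] α] [β [χ ν]]] must have type t. The sister [β [χ ν]] has type (e -> e); that is not a function onto t, so [[γ ζ] α] must be the functor, of type ((e -> e) -> t).
[[γ ζ] α] must have type ((e -> e) -> t). The sister [γ ζ] has type t; that is not a function onto ((e -> e) -> t), so α must be the functor, of type (t -> ((e -> e) -> t)).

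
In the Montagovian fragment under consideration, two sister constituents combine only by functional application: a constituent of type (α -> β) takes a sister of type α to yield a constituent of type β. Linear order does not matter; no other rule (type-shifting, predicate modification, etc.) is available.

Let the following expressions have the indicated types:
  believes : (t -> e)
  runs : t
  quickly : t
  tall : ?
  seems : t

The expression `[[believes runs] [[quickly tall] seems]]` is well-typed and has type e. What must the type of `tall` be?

[[believes runs] [[quickly tall] seems]] is required to be e. [believes runs] : e cannot yield e as functor, so [[quickly tall] seems] : (e -> e).
[[quickly tall] seems] is required to be (e -> e). seems : t cannot yield (e -> e) as functor, so [quickly tall] : (t -> (e -> e)).
[quickly tall] is required to be (t -> (e -> e)). quickly : t cannot yield (t -> (e -> e)) as functor, so tall : (t -> (t -> (e -> e))).

(t -> (t -> (e -> e)))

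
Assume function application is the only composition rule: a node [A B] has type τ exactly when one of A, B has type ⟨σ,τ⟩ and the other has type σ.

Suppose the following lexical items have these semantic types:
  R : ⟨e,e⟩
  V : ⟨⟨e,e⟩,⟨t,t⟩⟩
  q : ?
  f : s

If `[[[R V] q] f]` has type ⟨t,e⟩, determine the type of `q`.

For [[[R V] q] f] to have type ⟨t,e⟩ with f of type s, [[R V] q] must be the function: [[R V] q] : ⟨s,⟨t,e⟩⟩.
For [[R V] q] to have type ⟨s,⟨t,e⟩⟩ with [R V] of type ⟨t,t⟩, q must be the function: q : ⟨⟨t,t⟩,⟨s,⟨t,e⟩⟩⟩.

⟨⟨t,t⟩,⟨s,⟨t,e⟩⟩⟩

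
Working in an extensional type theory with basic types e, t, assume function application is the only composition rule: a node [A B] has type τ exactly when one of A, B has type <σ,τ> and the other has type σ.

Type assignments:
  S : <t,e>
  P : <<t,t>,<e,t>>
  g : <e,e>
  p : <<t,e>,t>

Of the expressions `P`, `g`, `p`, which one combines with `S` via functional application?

p

P : <<t,t>,<e,t>> — does not combine with S.
g : <e,e> — does not combine with S.
p — combines: p : <<t,e>,t> takes S : <t,e> as argument, giving t.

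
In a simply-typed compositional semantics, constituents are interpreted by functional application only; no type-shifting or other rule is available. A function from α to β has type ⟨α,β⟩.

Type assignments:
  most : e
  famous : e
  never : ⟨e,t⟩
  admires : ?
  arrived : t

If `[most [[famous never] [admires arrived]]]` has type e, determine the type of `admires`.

⟨t,⟨t,⟨e,e⟩⟩⟩

For [most [[famous never] [admires arrived]]] to have type e with most of type e, [[famous never] [admires arrived]] must be the function: [[famous never] [admires arrived]] : ⟨e,e⟩.
For [[famous never] [admires arrived]] to have type ⟨e,e⟩ with [famous never] of type t, [admires arrived] must be the function: [admires arrived] : ⟨t,⟨e,e⟩⟩.
For [admires arrived] to have type ⟨t,⟨e,e⟩⟩ with arrived of type t, admires must be the function: admires : ⟨t,⟨t,⟨e,e⟩⟩⟩.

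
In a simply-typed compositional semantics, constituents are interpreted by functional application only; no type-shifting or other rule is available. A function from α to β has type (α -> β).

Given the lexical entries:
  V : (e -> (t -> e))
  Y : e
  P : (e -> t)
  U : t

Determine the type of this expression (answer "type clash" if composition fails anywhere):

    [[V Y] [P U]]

[V Y]: (e -> (t -> e)) applied to e yields (t -> e).
At [P U]: neither (e -> t) nor t can take the other as argument; the node is ill-typed.

type clash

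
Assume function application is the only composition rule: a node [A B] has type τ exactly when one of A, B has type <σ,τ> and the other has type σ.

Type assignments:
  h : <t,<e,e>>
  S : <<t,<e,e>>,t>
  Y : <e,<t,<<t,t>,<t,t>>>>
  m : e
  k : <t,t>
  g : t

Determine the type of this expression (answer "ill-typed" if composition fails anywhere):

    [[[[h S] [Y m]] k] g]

[h S]: functor S : <<t,<e,e>>,t>, argument h : <t,<e,e>>; result t.
[Y m]: functor Y : <e,<t,<<t,t>,<t,t>>>>, argument m : e; result <t,<<t,t>,<t,t>>>.
[[h S] [Y m]]: functor [Y m] : <t,<<t,t>,<t,t>>>, argument [h S] : t; result <<t,t>,<t,t>>.
[[[h S] [Y m]] k]: functor [[h S] [Y m]] : <<t,t>,<t,t>>, argument k : <t,t>; result <t,t>.
[[[[h S] [Y m]] k] g]: functor [[[h S] [Y m]] k] : <t,t>, argument g : t; result t.

t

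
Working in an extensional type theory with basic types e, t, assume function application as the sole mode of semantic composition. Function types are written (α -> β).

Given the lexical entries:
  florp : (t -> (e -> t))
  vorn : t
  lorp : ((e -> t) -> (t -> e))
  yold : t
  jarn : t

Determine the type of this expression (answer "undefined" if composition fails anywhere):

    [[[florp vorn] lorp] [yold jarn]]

undefined

At [florp vorn], florp : (t -> (e -> t)) takes vorn : t, giving (e -> t).
At [[florp vorn] lorp], lorp : ((e -> t) -> (t -> e)) takes [florp vorn] : (e -> t), giving (t -> e).
[yold jarn]: t and t cannot combine by function application — type clash.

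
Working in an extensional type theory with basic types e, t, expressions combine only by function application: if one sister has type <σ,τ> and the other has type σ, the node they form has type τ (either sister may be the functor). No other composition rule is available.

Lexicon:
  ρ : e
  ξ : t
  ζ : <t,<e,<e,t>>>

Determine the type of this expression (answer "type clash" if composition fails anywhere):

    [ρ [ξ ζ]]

<e,t>

[ξ ζ]: <t,<e,<e,t>>> applied to t yields <e,<e,t>>.
[ρ [ξ ζ]]: <e,<e,t>> applied to e yields <e,t>.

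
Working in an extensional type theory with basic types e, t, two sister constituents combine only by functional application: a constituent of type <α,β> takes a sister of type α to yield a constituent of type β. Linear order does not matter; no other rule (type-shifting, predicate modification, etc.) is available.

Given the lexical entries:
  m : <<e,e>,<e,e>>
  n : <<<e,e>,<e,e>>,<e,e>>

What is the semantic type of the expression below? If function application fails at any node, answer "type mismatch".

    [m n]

<e,e>

[m n]: <<<e,e>,<e,e>>,<e,e>> applied to <<e,e>,<e,e>> yields <e,e>.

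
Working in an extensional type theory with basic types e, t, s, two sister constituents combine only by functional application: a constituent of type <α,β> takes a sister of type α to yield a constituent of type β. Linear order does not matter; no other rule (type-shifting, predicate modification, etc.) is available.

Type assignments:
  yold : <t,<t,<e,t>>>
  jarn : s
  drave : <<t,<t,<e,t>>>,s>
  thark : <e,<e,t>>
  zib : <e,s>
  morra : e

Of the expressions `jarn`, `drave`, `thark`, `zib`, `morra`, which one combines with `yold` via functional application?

drave

jarn : s — neither side's domain matches the other.
drave — combines: drave : <<t,<t,<e,t>>>,s> takes yold : <t,<t,<e,t>>> as argument, giving s.
thark : <e,<e,t>> — neither side's domain matches the other.
zib : <e,s> — neither side's domain matches the other.
morra : e — neither side's domain matches the other.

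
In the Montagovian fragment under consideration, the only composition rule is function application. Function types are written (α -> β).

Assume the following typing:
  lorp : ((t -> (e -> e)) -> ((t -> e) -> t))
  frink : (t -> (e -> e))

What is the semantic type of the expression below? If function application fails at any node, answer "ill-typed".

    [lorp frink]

[lorp frink]: lorp is ((t -> (e -> e)) -> ((t -> e) -> t)), frink is (t -> (e -> e)); result ((t -> e) -> t).

((t -> e) -> t)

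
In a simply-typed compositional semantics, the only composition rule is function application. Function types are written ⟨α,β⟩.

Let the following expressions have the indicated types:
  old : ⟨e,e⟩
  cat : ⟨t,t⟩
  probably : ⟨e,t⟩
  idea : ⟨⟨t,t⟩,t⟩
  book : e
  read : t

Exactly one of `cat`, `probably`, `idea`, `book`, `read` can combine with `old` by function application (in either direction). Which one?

cat : ⟨t,t⟩ — does not combine with old.
probably : ⟨e,t⟩ — does not combine with old.
idea : ⟨⟨t,t⟩,t⟩ — does not combine with old.
book — combines: old : ⟨e,e⟩ takes book : e as argument, giving e.
read : t — does not combine with old.

book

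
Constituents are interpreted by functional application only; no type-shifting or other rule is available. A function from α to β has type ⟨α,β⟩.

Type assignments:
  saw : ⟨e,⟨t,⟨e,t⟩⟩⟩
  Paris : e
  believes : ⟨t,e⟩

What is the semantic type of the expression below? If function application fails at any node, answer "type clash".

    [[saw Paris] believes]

type clash

[saw Paris]: functor saw : ⟨e,⟨t,⟨e,t⟩⟩⟩, argument Paris : e; result ⟨t,⟨e,t⟩⟩.
At [[saw Paris] believes]: neither ⟨t,⟨e,t⟩⟩ nor ⟨t,e⟩ can take the other as argument; the node is ill-typed.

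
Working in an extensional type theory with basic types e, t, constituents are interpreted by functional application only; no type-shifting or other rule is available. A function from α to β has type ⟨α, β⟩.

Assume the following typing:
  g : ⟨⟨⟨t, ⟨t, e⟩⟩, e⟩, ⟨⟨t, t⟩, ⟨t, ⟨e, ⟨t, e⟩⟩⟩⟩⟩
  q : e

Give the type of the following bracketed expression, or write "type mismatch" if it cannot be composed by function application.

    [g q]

At [g q]: neither ⟨⟨⟨t, ⟨t, e⟩⟩, e⟩, ⟨⟨t, t⟩, ⟨t, ⟨e, ⟨t, e⟩⟩⟩⟩⟩ nor e can take the other as argument; the node is ill-typed.

type mismatch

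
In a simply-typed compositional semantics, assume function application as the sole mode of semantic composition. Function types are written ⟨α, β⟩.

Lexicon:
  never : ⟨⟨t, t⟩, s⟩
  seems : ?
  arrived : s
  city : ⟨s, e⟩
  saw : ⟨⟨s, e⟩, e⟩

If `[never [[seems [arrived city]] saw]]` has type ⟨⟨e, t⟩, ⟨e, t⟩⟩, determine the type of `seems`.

[never [[seems [arrived city]] saw]] is required to be ⟨⟨e, t⟩, ⟨e, t⟩⟩. never : ⟨⟨t, t⟩, s⟩ cannot yield ⟨⟨e, t⟩, ⟨e, t⟩⟩ as functor, so [[seems [arrived city]] saw] : ⟨⟨⟨t, t⟩, s⟩, ⟨⟨e, t⟩, ⟨e, t⟩⟩⟩.
[[seems [arrived city]] saw] is required to be ⟨⟨⟨t, t⟩, s⟩, ⟨⟨e, t⟩, ⟨e, t⟩⟩⟩. saw : ⟨⟨s, e⟩, e⟩ cannot yield ⟨⟨⟨t, t⟩, s⟩, ⟨⟨e, t⟩, ⟨e, t⟩⟩⟩ as functor, so [seems [arrived city]] : ⟨⟨⟨s, e⟩, e⟩, ⟨⟨⟨t, t⟩, s⟩, ⟨⟨e, t⟩, ⟨e, t⟩⟩⟩⟩.
[seems [arrived city]] is required to be ⟨⟨⟨s, e⟩, e⟩, ⟨⟨⟨t, t⟩, s⟩, ⟨⟨e, t⟩, ⟨e, t⟩⟩⟩⟩. [arrived city] : e cannot yield ⟨⟨⟨s, e⟩, e⟩, ⟨⟨⟨t, t⟩, s⟩, ⟨⟨e, t⟩, ⟨e, t⟩⟩⟩⟩ as functor, so seems : ⟨e, ⟨⟨⟨s, e⟩, e⟩, ⟨⟨⟨t, t⟩, s⟩, ⟨⟨e, t⟩, ⟨e, t⟩⟩⟩⟩⟩.

⟨e, ⟨⟨⟨s, e⟩, e⟩, ⟨⟨⟨t, t⟩, s⟩, ⟨⟨e, t⟩, ⟨e, t⟩⟩⟩⟩⟩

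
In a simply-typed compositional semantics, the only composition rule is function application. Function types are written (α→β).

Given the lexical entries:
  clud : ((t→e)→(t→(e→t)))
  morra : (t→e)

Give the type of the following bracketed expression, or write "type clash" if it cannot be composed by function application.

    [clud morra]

[clud morra]: ((t→e)→(t→(e→t))) applied to (t→e) yields (t→(e→t)).

(t→(e→t))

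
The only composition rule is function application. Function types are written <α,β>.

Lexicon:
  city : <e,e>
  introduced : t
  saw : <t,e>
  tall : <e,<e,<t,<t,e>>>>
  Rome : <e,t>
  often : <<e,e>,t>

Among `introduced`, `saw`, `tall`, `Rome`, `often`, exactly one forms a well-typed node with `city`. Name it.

introduced : t — no; city wants e, and introduced wants nothing (atomic).
saw : <t,e> — no; city wants e, and saw wants t.
tall : <e,<e,<t,<t,e>>>> — no; city wants e, and tall wants e.
Rome : <e,t> — no; city wants e, and Rome wants e.
often — combines: often : <<e,e>,t> takes city : <e,e> as argument, giving t.

often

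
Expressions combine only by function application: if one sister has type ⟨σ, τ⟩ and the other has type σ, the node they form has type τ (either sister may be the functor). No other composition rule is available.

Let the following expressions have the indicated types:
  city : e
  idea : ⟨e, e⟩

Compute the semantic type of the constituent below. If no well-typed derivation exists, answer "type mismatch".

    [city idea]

At [city idea], idea : ⟨e, e⟩ takes city : e, giving e.

e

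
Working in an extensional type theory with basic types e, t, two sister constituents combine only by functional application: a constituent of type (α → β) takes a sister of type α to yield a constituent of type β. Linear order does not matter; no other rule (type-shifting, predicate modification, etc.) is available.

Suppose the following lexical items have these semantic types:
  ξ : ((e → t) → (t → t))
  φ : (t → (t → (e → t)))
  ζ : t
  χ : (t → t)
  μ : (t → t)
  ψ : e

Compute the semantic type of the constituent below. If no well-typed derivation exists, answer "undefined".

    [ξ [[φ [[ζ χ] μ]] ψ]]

undefined

At [ζ χ], χ : (t → t) takes ζ : t, giving t.
At [[ζ χ] μ], μ : (t → t) takes [ζ χ] : t, giving t.
At [φ [[ζ χ] μ]], φ : (t → (t → (e → t))) takes [[ζ χ] μ] : t, giving (t → (e → t)).
[[φ [[ζ χ] μ]] ψ]: (t → (e → t)) and e cannot combine by function application — type clash.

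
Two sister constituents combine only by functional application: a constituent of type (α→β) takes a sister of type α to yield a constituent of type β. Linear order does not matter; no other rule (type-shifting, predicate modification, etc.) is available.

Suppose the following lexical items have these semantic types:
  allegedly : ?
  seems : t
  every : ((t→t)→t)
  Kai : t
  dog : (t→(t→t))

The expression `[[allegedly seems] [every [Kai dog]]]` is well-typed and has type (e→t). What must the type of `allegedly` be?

At [[allegedly seems] [every [Kai dog]]] (required: (e→t)): [every [Kai dog]] is t, which is not a function with range (e→t); hence [allegedly seems] is the functor — type (t→(e→t)).
At [allegedly seems] (required: (t→(e→t))): seems is t, which is not a function with range (t→(e→t)); hence allegedly is the functor — type (t→(t→(e→t))).

(t→(t→(e→t)))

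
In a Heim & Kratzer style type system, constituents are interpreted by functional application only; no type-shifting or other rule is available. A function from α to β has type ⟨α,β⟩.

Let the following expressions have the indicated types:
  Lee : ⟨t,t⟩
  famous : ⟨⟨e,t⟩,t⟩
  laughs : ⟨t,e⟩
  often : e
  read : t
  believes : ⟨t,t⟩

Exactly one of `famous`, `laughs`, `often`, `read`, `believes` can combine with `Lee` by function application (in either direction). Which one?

famous : ⟨⟨e,t⟩,t⟩ — does not combine with Lee.
laughs : ⟨t,e⟩ — does not combine with Lee.
often : e — does not combine with Lee.
read — combines: Lee : ⟨t,t⟩ takes read : t as argument, giving t.
believes : ⟨t,t⟩ — does not combine with Lee.

read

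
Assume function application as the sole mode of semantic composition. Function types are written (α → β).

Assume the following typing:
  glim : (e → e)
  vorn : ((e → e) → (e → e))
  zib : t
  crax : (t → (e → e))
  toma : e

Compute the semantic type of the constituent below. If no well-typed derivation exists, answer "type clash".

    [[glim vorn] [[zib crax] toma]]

e

[glim vorn]: functor vorn : ((e → e) → (e → e)), argument glim : (e → e); result (e → e).
[zib crax]: functor crax : (t → (e → e)), argument zib : t; result (e → e).
[[zib crax] toma]: functor [zib crax] : (e → e), argument toma : e; result e.
[[glim vorn] [[zib crax] toma]]: functor [glim vorn] : (e → e), argument [[zib crax] toma] : e; result e.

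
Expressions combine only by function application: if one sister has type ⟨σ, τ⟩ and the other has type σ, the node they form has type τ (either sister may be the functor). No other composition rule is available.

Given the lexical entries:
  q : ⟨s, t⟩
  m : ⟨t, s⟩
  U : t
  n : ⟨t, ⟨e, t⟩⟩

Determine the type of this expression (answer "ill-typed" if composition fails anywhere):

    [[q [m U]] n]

[m U]: m is ⟨t, s⟩, U is t; result s.
[q [m U]]: q is ⟨s, t⟩, [m U] is s; result t.
[[q [m U]] n]: n is ⟨t, ⟨e, t⟩⟩, [q [m U]] is t; result ⟨e, t⟩.

⟨e, t⟩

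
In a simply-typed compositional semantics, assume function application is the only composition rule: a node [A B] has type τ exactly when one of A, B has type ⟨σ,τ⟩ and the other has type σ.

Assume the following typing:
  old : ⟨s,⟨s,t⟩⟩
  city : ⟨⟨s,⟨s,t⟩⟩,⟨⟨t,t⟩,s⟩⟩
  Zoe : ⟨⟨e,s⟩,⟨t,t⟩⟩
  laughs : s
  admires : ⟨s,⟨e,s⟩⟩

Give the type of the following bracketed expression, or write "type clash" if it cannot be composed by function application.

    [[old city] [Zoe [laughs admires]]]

At [old city], city : ⟨⟨s,⟨s,t⟩⟩,⟨⟨t,t⟩,s⟩⟩ takes old : ⟨s,⟨s,t⟩⟩, giving ⟨⟨t,t⟩,s⟩.
At [laughs admires], admires : ⟨s,⟨e,s⟩⟩ takes laughs : s, giving ⟨e,s⟩.
At [Zoe [laughs admires]], Zoe : ⟨⟨e,s⟩,⟨t,t⟩⟩ takes [laughs admires] : ⟨e,s⟩, giving ⟨t,t⟩.
At [[old city] [Zoe [laughs admires]]], [old city] : ⟨⟨t,t⟩,s⟩ takes [Zoe [laughs admires]] : ⟨t,t⟩, giving s.

s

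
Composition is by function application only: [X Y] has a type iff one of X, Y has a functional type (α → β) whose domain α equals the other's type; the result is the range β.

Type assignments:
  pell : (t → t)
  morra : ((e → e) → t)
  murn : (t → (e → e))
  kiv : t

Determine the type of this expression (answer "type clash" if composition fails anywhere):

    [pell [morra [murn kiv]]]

At [murn kiv], murn : (t → (e → e)) takes kiv : t, giving (e → e).
At [morra [murn kiv]], morra : ((e → e) → t) takes [murn kiv] : (e → e), giving t.
At [pell [morra [murn kiv]]], pell : (t → t) takes [morra [murn kiv]] : t, giving t.

t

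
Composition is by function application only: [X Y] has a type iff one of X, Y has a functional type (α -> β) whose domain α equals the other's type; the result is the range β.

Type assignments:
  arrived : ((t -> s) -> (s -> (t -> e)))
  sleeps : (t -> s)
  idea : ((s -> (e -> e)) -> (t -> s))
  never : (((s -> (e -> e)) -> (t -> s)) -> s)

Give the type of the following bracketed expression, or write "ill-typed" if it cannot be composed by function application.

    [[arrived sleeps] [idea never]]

(t -> e)

[arrived sleeps] — arrived of type ((t -> s) -> (s -> (t -> e))) combines with sleeps of type (t -> s): type (s -> (t -> e)).
[idea never] — never of type (((s -> (e -> e)) -> (t -> s)) -> s) combines with idea of type ((s -> (e -> e)) -> (t -> s)): type s.
[[arrived sleeps] [idea never]] — [arrived sleeps] of type (s -> (t -> e)) combines with [idea never] of type s: type (t -> e).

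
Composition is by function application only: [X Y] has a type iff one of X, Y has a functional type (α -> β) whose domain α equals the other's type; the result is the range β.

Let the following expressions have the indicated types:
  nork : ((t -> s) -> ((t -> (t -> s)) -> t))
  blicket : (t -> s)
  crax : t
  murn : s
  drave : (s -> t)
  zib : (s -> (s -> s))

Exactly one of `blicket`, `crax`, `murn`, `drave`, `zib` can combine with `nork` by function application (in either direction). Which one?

blicket

blicket — combines: nork : ((t -> s) -> ((t -> (t -> s)) -> t)) takes blicket : (t -> s) as argument, giving ((t -> (t -> s)) -> t).
crax : t — neither side's domain matches the other.
murn : s — neither side's domain matches the other.
drave : (s -> t) — neither side's domain matches the other.
zib : (s -> (s -> s)) — neither side's domain matches the other.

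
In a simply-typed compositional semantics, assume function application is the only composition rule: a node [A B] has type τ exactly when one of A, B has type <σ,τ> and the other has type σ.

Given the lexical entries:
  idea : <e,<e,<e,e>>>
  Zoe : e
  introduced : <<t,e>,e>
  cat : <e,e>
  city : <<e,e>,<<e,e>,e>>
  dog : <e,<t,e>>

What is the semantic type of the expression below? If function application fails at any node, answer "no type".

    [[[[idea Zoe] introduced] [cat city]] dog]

no type

[idea Zoe] — idea of type <e,<e,<e,e>>> combines with Zoe of type e: type <e,<e,e>>.
[[idea Zoe] introduced]: <e,<e,e>> with <<t,e>,e> — neither is a function whose domain matches the other; composition fails here.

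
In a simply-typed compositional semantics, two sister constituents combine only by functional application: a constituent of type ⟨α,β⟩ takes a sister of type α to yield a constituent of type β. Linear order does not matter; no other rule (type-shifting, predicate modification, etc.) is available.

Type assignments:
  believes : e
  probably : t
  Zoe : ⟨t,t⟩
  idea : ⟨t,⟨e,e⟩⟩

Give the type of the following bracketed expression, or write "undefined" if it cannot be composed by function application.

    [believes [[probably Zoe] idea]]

e

[probably Zoe]: ⟨t,t⟩ applied to t yields t.
[[probably Zoe] idea]: ⟨t,⟨e,e⟩⟩ applied to t yields ⟨e,e⟩.
[believes [[probably Zoe] idea]]: ⟨e,e⟩ applied to e yields e.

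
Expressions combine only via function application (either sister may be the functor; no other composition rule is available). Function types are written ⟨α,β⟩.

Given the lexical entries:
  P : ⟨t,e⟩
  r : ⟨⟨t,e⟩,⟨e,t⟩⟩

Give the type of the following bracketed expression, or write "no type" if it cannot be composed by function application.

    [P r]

⟨e,t⟩

[P r]: functor r : ⟨⟨t,e⟩,⟨e,t⟩⟩, argument P : ⟨t,e⟩; result ⟨e,t⟩.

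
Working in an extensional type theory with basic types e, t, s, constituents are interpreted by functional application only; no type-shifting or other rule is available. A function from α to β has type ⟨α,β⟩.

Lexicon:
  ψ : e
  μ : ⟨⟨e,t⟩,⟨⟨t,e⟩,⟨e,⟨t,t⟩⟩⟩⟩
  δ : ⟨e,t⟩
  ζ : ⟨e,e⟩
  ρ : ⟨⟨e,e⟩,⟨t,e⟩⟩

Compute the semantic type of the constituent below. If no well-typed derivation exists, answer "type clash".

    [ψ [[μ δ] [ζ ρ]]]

⟨t,t⟩

[μ δ]: ⟨⟨e,t⟩,⟨⟨t,e⟩,⟨e,⟨t,t⟩⟩⟩⟩ applied to ⟨e,t⟩ yields ⟨⟨t,e⟩,⟨e,⟨t,t⟩⟩⟩.
[ζ ρ]: ⟨⟨e,e⟩,⟨t,e⟩⟩ applied to ⟨e,e⟩ yields ⟨t,e⟩.
[[μ δ] [ζ ρ]]: ⟨⟨t,e⟩,⟨e,⟨t,t⟩⟩⟩ applied to ⟨t,e⟩ yields ⟨e,⟨t,t⟩⟩.
[ψ [[μ δ] [ζ ρ]]]: ⟨e,⟨t,t⟩⟩ applied to e yields ⟨t,t⟩.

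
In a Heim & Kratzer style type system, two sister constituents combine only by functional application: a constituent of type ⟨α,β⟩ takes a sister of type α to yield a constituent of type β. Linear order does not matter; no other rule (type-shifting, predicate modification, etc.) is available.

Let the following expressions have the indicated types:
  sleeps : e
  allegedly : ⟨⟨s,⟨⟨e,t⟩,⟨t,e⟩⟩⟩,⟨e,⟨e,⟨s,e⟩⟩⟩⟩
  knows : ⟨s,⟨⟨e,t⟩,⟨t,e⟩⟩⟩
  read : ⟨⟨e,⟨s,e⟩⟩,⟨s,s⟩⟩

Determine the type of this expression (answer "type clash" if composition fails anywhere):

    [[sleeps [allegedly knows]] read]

⟨s,s⟩

[allegedly knows] — allegedly of type ⟨⟨s,⟨⟨e,t⟩,⟨t,e⟩⟩⟩,⟨e,⟨e,⟨s,e⟩⟩⟩⟩ combines with knows of type ⟨s,⟨⟨e,t⟩,⟨t,e⟩⟩⟩: type ⟨e,⟨e,⟨s,e⟩⟩⟩.
[sleeps [allegedly knows]] — [allegedly knows] of type ⟨e,⟨e,⟨s,e⟩⟩⟩ combines with sleeps of type e: type ⟨e,⟨s,e⟩⟩.
[[sleeps [allegedly knows]] read] — read of type ⟨⟨e,⟨s,e⟩⟩,⟨s,s⟩⟩ combines with [sleeps [allegedly knows]] of type ⟨e,⟨s,e⟩⟩: type ⟨s,s⟩.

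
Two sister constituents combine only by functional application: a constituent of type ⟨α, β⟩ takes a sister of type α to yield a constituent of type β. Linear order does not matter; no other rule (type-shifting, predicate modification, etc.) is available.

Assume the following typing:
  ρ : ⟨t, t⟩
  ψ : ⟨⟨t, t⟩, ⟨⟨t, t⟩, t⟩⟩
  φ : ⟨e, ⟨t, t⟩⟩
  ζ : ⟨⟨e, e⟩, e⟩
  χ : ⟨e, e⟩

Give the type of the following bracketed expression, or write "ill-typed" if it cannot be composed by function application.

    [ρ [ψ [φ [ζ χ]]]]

[ζ χ]: functor ζ : ⟨⟨e, e⟩, e⟩, argument χ : ⟨e, e⟩; result e.
[φ [ζ χ]]: functor φ : ⟨e, ⟨t, t⟩⟩, argument [ζ χ] : e; result ⟨t, t⟩.
[ψ [φ [ζ χ]]]: functor ψ : ⟨⟨t, t⟩, ⟨⟨t, t⟩, t⟩⟩, argument [φ [ζ χ]] : ⟨t, t⟩; result ⟨⟨t, t⟩, t⟩.
[ρ [ψ [φ [ζ χ]]]]: functor [ψ [φ [ζ χ]]] : ⟨⟨t, t⟩, t⟩, argument ρ : ⟨t, t⟩; result t.

t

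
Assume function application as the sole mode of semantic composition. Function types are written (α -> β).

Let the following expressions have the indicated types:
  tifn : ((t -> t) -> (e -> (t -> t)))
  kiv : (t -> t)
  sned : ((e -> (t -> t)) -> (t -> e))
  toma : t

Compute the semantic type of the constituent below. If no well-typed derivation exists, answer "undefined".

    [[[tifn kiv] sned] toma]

e

[tifn kiv]: tifn is ((t -> t) -> (e -> (t -> t))), kiv is (t -> t); result (e -> (t -> t)).
[[tifn kiv] sned]: sned is ((e -> (t -> t)) -> (t -> e)), [tifn kiv] is (e -> (t -> t)); result (t -> e).
[[[tifn kiv] sned] toma]: [[tifn kiv] sned] is (t -> e), toma is t; result e.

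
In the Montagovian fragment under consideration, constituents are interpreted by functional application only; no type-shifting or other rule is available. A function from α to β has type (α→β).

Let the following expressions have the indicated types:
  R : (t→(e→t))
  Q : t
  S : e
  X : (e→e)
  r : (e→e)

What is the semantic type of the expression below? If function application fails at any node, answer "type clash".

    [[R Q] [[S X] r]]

[R Q]: functor R : (t→(e→t)), argument Q : t; result (e→t).
[S X]: functor X : (e→e), argument S : e; result e.
[[S X] r]: functor r : (e→e), argument [S X] : e; result e.
[[R Q] [[S X] r]]: functor [R Q] : (e→t), argument [[S X] r] : e; result t.

t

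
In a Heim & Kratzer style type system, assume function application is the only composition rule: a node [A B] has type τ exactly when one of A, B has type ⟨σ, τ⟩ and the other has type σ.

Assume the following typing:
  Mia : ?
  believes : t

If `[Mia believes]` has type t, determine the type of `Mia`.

⟨t, t⟩

At [Mia believes] (required: t): believes is t, which is not a function with range t; hence Mia is the functor — type ⟨t, t⟩.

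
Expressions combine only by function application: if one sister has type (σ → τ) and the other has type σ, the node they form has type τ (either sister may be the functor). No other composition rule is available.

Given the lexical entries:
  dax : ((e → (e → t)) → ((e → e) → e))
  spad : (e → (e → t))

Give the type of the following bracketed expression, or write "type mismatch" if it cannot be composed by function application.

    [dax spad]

At [dax spad], dax : ((e → (e → t)) → ((e → e) → e)) takes spad : (e → (e → t)), giving ((e → e) → e).

((e → e) → e)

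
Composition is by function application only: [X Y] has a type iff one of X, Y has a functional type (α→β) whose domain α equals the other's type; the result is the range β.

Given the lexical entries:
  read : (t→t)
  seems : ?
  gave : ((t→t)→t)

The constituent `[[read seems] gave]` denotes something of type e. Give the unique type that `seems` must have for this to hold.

((t→t)→(((t→t)→t)→e))

At [[read seems] gave] (required: e): gave is ((t→t)→t), which is not a function with range e; hence [read seems] is the functor — type (((t→t)→t)→e).
At [read seems] (required: (((t→t)→t)→e)): read is (t→t), which is not a function with range (((t→t)→t)→e); hence seems is the functor — type ((t→t)→(((t→t)→t)→e)).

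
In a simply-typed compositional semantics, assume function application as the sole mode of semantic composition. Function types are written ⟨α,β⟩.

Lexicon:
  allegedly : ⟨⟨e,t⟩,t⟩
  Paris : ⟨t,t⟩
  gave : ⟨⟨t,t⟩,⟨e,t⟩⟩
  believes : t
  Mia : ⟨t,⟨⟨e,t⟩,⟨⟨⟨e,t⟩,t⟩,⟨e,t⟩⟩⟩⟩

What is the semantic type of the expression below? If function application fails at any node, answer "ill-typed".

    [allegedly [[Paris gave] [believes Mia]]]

[Paris gave]: functor gave : ⟨⟨t,t⟩,⟨e,t⟩⟩, argument Paris : ⟨t,t⟩; result ⟨e,t⟩.
[believes Mia]: functor Mia : ⟨t,⟨⟨e,t⟩,⟨⟨⟨e,t⟩,t⟩,⟨e,t⟩⟩⟩⟩, argument believes : t; result ⟨⟨e,t⟩,⟨⟨⟨e,t⟩,t⟩,⟨e,t⟩⟩⟩.
[[Paris gave] [believes Mia]]: functor [believes Mia] : ⟨⟨e,t⟩,⟨⟨⟨e,t⟩,t⟩,⟨e,t⟩⟩⟩, argument [Paris gave] : ⟨e,t⟩; result ⟨⟨⟨e,t⟩,t⟩,⟨e,t⟩⟩.
[allegedly [[Paris gave] [believes Mia]]]: functor [[Paris gave] [believes Mia]] : ⟨⟨⟨e,t⟩,t⟩,⟨e,t⟩⟩, argument allegedly : ⟨⟨e,t⟩,t⟩; result ⟨e,t⟩.

⟨e,t⟩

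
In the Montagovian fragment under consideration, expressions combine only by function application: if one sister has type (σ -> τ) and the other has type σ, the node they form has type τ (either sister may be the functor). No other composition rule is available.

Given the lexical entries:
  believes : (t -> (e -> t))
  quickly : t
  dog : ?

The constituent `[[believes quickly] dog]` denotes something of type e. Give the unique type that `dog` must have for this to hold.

((e -> t) -> e)

For [[believes quickly] dog] to have type e with [believes quickly] of type (e -> t), dog must be the function: dog : ((e -> t) -> e).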